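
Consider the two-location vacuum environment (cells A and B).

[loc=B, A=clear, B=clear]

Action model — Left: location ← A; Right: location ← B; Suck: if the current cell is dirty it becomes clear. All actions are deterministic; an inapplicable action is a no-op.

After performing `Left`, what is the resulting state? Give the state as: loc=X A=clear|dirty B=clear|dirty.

loc=A A=clear B=clear

start: loc=B A=clear B=clear
1) do Left; now loc=A A=clear B=clear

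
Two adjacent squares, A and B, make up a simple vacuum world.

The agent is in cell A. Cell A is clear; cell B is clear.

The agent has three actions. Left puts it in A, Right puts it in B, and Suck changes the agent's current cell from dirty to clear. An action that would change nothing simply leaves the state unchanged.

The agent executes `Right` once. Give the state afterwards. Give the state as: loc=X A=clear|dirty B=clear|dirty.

start: loc=A A=clear B=clear
1. Right → loc=B A=clear B=clear

loc=B A=clear B=clear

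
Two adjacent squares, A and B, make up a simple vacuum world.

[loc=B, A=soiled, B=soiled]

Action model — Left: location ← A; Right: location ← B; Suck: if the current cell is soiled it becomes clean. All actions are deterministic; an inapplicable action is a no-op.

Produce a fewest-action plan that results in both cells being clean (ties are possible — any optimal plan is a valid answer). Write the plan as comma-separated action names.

Suck (#1): (B; A:soiled, B:clean)
Left (#2): (A; A:soiled, B:clean)
Suck (#3): (A; A:clean, B:clean)
min 3: Suck B + move + Suck A

Suck, Left, Suck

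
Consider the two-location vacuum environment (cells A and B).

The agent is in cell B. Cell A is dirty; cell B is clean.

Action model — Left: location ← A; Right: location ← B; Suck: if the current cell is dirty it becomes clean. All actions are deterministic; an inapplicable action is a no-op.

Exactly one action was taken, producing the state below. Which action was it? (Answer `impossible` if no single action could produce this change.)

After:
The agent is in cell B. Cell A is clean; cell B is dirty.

impossible

try  Left: in A — A dirty, B clean
try Right: in B — A dirty, B clean
try  Suck: in B — A dirty, B clean
no single action produces the after-state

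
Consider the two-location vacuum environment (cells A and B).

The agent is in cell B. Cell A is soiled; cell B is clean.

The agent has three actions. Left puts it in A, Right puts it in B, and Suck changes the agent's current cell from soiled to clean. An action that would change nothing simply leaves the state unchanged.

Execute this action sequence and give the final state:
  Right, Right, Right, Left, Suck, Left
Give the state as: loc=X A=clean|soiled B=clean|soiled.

1) do Right; now loc=B A=soiled B=clean
2) do Right; now loc=B A=soiled B=clean
3) do Right; now loc=B A=soiled B=clean
4) do Left; now loc=A A=soiled B=clean
5) do Suck; now loc=A A=clean B=clean
6) do Left; now loc=A A=clean B=clean

loc=A A=clean B=clean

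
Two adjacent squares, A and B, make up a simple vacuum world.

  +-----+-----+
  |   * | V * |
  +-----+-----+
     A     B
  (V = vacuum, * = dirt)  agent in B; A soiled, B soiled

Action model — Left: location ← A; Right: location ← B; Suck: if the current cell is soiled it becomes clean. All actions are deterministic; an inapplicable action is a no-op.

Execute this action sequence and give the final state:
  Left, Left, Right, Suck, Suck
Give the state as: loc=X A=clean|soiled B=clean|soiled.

1. Left → loc=A A=soiled B=soiled
2. Left → loc=A A=soiled B=soiled
3. Right → loc=B A=soiled B=soiled
4. Suck → loc=B A=soiled B=clean
5. Suck → loc=B A=soiled B=clean

loc=B A=soiled B=clean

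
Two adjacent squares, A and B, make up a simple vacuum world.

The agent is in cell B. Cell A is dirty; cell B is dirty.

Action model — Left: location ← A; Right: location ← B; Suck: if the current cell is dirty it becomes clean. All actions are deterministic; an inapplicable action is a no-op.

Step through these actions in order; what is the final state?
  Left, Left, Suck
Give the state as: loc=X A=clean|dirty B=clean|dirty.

Left (#1): loc=A A=dirty B=dirty
Left (#2): loc=A A=dirty B=dirty
Suck (#3): loc=A A=clean B=dirty

loc=A A=clean B=dirty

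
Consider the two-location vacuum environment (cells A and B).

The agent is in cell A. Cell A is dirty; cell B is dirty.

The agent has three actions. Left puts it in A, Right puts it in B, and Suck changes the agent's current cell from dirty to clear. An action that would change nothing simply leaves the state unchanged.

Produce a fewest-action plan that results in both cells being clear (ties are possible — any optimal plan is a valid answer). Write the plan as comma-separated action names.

Suck, Right, Suck

t=1 Suck ⇒ <A|clear|dirty>
t=2 Right ⇒ <B|clear|dirty>
t=3 Suck ⇒ <B|clear|clear>
min 3: Suck A + move + Suck B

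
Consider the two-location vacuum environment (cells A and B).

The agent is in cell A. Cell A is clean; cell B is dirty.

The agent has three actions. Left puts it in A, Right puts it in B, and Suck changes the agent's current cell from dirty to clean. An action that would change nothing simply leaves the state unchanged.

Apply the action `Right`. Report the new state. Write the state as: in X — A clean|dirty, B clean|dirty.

in B — A clean, B dirty

start: in A — A clean, B dirty
[1] after Right: in B — A clean, B dirty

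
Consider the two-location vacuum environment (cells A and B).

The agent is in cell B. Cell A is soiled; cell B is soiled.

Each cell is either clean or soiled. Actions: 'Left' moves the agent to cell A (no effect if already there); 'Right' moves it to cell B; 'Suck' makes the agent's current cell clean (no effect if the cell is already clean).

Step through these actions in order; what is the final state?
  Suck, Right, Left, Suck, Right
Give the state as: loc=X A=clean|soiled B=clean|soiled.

loc=B A=clean B=clean

1. Suck → loc=B A=soiled B=clean
2. Right → loc=B A=soiled B=clean
3. Left → loc=A A=soiled B=clean
4. Suck → loc=A A=clean B=clean
5. Right → loc=B A=clean B=clean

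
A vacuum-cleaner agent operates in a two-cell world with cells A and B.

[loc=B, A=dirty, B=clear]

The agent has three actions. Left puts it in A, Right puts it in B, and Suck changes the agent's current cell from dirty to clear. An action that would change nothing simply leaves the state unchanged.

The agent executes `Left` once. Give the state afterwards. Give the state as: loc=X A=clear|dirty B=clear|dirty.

loc=A A=dirty B=clear

start: loc=B A=dirty B=clear
Left (#1): loc=A A=dirty B=clear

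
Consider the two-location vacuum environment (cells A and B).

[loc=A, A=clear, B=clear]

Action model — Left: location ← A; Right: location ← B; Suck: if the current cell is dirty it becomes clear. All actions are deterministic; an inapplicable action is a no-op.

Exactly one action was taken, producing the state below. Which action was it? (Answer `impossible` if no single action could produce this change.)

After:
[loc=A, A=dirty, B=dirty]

try  Left: (A; A:clear, B:clear)
try Right: (B; A:clear, B:clear)
try  Suck: (A; A:clear, B:clear)
no single action produces the after-state

impossible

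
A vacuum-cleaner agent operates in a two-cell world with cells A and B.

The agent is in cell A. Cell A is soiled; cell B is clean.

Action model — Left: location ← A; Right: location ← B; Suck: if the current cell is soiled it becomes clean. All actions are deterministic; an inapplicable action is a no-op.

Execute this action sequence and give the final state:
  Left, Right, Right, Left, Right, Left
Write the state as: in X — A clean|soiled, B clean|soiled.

1) do Left; now in A — A soiled, B clean
2) do Right; now in B — A soiled, B clean
3) do Right; now in B — A soiled, B clean
4) do Left; now in A — A soiled, B clean
5) do Right; now in B — A soiled, B clean
6) do Left; now in A — A soiled, B clean

in A — A soiled, B clean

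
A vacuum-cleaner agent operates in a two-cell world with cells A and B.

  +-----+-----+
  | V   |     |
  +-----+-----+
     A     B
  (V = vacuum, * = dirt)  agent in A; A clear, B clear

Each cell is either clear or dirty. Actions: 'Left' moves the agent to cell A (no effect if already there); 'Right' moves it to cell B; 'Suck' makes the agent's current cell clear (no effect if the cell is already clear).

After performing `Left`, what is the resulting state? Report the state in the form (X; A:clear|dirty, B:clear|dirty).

start: (A; A:clear, B:clear)
step 1/1 (Left): (A; A:clear, B:clear)

(A; A:clear, B:clear)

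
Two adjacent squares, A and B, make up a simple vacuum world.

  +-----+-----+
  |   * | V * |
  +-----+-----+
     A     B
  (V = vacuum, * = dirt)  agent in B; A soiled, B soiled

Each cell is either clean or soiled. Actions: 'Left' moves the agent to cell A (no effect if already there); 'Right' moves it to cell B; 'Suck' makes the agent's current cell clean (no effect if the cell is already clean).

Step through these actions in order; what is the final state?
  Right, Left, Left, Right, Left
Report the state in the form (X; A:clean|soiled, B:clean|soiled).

(A; A:soiled, B:soiled)

step 1/5 (Right): (B; A:soiled, B:soiled)
step 2/5 (Left): (A; A:soiled, B:soiled)
step 3/5 (Left): (A; A:soiled, B:soiled)
step 4/5 (Right): (B; A:soiled, B:soiled)
step 5/5 (Left): (A; A:soiled, B:soiled)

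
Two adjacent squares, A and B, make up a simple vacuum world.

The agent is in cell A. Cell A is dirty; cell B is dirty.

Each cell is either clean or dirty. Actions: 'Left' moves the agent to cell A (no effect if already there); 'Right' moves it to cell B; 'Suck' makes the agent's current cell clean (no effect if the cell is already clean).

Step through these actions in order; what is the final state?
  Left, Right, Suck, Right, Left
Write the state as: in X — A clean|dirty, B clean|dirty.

step 1/5 (Left): in A — A dirty, B dirty
step 2/5 (Right): in B — A dirty, B dirty
step 3/5 (Suck): in B — A dirty, B clean
step 4/5 (Right): in B — A dirty, B clean
step 5/5 (Left): in A — A dirty, B clean

in A — A dirty, B clean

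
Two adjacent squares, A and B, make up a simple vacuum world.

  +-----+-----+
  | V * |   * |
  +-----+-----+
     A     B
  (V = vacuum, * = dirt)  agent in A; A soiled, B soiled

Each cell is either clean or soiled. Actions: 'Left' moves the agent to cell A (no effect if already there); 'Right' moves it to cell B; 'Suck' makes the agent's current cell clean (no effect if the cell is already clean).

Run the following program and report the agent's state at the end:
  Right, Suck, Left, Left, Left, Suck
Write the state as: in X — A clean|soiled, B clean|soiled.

t=1 Right ⇒ in B — A soiled, B soiled
t=2 Suck ⇒ in B — A soiled, B clean
t=3 Left ⇒ in A — A soiled, B clean
t=4 Left ⇒ in A — A soiled, B clean
t=5 Left ⇒ in A — A soiled, B clean
t=6 Suck ⇒ in A — A clean, B clean

in A — A clean, B clean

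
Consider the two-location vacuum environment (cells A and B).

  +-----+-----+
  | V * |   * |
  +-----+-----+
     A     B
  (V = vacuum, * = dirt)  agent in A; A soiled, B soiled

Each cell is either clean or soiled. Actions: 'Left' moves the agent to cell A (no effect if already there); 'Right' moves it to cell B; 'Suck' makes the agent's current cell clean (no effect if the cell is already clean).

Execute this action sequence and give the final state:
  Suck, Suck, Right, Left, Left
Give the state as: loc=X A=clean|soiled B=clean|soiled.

Suck (#1): loc=A A=clean B=soiled
Suck (#2): loc=A A=clean B=soiled
Right (#3): loc=B A=clean B=soiled
Left (#4): loc=A A=clean B=soiled
Left (#5): loc=A A=clean B=soiled

loc=A A=clean B=soiled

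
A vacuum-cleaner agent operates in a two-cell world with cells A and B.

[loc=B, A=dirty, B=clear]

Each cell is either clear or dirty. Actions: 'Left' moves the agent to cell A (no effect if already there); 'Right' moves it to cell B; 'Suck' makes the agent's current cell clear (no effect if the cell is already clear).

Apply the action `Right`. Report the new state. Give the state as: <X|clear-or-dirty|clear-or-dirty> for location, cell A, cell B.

<B|dirty|clear>

start: <B|dirty|clear>
1. Right → <B|dirty|clear>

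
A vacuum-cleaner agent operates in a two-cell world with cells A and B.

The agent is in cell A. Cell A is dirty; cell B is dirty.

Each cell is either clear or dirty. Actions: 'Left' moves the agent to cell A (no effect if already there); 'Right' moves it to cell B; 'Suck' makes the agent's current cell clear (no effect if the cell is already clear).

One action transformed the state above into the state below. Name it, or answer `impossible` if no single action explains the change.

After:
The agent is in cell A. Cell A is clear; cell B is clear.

try  Left: loc=A A=dirty B=dirty
try Right: loc=B A=dirty B=dirty
try  Suck: loc=A A=clear B=dirty
no single action produces the after-state

impossible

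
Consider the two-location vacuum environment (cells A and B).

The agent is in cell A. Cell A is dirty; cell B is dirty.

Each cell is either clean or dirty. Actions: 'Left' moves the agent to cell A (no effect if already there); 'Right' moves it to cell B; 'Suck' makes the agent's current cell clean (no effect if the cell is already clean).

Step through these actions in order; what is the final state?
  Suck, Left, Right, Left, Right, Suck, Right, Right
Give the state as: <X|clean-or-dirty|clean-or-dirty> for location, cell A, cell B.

<B|clean|clean>

1. Suck → <A|clean|dirty>
2. Left → <A|clean|dirty>
3. Right → <B|clean|dirty>
4. Left → <A|clean|dirty>
5. Right → <B|clean|dirty>
6. Suck → <B|clean|clean>
7. Right → <B|clean|clean>
8. Right → <B|clean|clean>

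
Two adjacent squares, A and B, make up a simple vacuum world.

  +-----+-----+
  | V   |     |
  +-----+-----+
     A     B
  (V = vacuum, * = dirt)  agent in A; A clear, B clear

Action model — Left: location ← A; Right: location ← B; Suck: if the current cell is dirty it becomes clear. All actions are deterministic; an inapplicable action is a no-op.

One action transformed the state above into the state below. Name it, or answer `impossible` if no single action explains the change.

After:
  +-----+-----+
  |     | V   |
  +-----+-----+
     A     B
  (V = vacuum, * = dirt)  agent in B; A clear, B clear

try  Left: in A — A clear, B clear
try Right: in B — A clear, B clear  ← match
try  Suck: in A — A clear, B clear

Right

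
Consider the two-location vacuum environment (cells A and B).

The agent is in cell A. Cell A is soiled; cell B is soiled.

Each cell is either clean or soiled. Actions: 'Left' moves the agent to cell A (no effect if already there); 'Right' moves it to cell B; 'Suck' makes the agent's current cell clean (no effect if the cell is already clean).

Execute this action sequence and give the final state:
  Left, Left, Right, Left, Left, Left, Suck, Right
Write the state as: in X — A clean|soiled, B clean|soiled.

t=1 Left ⇒ in A — A soiled, B soiled
t=2 Left ⇒ in A — A soiled, B soiled
t=3 Right ⇒ in B — A soiled, B soiled
t=4 Left ⇒ in A — A soiled, B soiled
t=5 Left ⇒ in A — A soiled, B soiled
t=6 Left ⇒ in A — A soiled, B soiled
t=7 Suck ⇒ in A — A clean, B soiled
t=8 Right ⇒ in B — A clean, B soiled

in B — A clean, B soiled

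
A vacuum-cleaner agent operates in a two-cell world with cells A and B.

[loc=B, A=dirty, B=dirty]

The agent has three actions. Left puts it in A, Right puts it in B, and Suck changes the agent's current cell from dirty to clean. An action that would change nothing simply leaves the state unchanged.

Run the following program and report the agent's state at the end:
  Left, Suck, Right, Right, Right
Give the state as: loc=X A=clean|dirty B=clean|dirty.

loc=B A=clean B=dirty

1) do Left; now loc=A A=dirty B=dirty
2) do Suck; now loc=A A=clean B=dirty
3) do Right; now loc=B A=clean B=dirty
4) do Right; now loc=B A=clean B=dirty
5) do Right; now loc=B A=clean B=dirty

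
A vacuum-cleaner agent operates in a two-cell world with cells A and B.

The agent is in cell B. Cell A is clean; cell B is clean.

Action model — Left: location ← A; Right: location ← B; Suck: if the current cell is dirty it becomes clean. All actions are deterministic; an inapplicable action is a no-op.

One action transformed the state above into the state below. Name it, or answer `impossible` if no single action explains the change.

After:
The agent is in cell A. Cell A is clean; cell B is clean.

Left

try  Left: <A|clean|clean>  ← match
try Right: <B|clean|clean>
try  Suck: <B|clean|clean>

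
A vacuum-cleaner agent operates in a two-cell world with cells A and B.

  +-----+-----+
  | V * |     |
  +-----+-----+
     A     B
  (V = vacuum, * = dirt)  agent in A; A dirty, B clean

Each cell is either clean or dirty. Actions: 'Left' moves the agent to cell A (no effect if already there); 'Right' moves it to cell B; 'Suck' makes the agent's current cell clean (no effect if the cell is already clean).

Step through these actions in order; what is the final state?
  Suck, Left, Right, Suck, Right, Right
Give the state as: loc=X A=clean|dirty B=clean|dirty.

[1] after Suck: loc=A A=clean B=clean
[2] after Left: loc=A A=clean B=clean
[3] after Right: loc=B A=clean B=clean
[4] after Suck: loc=B A=clean B=clean
[5] after Right: loc=B A=clean B=clean
[6] after Right: loc=B A=clean B=clean

loc=B A=clean B=clean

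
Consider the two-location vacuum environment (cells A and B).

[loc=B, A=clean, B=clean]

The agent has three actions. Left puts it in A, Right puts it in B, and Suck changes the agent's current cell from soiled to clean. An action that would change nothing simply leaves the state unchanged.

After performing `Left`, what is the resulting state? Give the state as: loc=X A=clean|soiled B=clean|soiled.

loc=A A=clean B=clean

start: loc=B A=clean B=clean
1. Left → loc=A A=clean B=clean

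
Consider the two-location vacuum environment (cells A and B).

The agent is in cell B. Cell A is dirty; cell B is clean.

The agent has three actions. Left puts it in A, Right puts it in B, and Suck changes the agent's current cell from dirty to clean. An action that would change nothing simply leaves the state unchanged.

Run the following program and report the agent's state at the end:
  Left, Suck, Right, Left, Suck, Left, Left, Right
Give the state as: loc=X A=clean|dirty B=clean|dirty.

loc=B A=clean B=clean

[1] after Left: loc=A A=dirty B=clean
[2] after Suck: loc=A A=clean B=clean
[3] after Right: loc=B A=clean B=clean
[4] after Left: loc=A A=clean B=clean
[5] after Suck: loc=A A=clean B=clean
[6] after Left: loc=A A=clean B=clean
[7] after Left: loc=A A=clean B=clean
[8] after Right: loc=B A=clean B=clean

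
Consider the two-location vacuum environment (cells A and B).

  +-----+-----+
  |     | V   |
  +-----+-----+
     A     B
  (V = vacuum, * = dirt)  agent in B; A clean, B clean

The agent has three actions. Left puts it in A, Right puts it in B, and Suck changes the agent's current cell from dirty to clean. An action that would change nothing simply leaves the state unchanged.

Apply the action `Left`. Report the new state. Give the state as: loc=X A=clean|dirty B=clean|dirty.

loc=A A=clean B=clean

start: loc=B A=clean B=clean
1) do Left; now loc=A A=clean B=clean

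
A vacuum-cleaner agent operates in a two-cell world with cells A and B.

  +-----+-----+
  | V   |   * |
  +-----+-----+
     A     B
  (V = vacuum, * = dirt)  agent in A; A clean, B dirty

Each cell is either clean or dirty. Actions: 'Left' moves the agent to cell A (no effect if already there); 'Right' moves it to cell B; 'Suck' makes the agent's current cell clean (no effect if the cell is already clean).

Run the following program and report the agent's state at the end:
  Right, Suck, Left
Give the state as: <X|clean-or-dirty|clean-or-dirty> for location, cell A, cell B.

<A|clean|clean>

1. Right → <B|clean|dirty>
2. Suck → <B|clean|clean>
3. Left → <A|clean|clean>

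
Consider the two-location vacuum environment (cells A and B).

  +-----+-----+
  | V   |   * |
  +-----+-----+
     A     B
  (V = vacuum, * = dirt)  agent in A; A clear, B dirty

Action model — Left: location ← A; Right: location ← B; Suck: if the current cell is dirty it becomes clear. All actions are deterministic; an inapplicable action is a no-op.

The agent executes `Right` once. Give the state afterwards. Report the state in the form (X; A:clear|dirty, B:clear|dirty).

(B; A:clear, B:dirty)

start: (A; A:clear, B:dirty)
1. Right → (B; A:clear, B:dirty)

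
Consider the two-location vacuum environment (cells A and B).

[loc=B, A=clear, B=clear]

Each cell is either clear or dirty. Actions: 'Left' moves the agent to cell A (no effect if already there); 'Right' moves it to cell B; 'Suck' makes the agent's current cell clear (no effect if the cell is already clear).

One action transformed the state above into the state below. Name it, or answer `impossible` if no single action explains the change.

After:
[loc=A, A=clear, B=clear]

Left

try  Left: in A — A clear, B clear  ← match
try Right: in B — A clear, B clear
try  Suck: in B — A clear, B clear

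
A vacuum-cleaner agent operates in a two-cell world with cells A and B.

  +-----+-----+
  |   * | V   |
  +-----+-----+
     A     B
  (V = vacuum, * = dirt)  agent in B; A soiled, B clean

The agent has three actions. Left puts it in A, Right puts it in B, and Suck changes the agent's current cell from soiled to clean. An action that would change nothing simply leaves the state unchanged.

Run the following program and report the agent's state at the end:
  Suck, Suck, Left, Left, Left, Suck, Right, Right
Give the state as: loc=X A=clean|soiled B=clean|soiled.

t=1 Suck ⇒ loc=B A=soiled B=clean
t=2 Suck ⇒ loc=B A=soiled B=clean
t=3 Left ⇒ loc=A A=soiled B=clean
t=4 Left ⇒ loc=A A=soiled B=clean
t=5 Left ⇒ loc=A A=soiled B=clean
t=6 Suck ⇒ loc=A A=clean B=clean
t=7 Right ⇒ loc=B A=clean B=clean
t=8 Right ⇒ loc=B A=clean B=clean

loc=B A=clean B=clean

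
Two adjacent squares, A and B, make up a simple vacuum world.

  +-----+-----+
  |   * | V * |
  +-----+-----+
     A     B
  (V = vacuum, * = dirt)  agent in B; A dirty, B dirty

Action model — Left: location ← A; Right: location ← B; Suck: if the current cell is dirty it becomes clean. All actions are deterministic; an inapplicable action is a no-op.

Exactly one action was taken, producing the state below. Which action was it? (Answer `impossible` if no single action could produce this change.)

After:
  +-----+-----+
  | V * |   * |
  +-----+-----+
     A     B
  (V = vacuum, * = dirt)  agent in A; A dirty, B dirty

try  Left: in A — A dirty, B dirty  ← match
try Right: in B — A dirty, B dirty
try  Suck: in B — A dirty, B clean

Left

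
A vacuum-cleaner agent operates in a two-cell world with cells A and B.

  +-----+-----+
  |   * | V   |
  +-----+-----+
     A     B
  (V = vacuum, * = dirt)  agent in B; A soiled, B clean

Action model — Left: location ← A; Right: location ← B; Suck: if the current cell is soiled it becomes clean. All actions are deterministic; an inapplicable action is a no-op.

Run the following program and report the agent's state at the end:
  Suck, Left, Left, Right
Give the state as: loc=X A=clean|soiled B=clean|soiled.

loc=B A=soiled B=clean

t=1 Suck ⇒ loc=B A=soiled B=clean
t=2 Left ⇒ loc=A A=soiled B=clean
t=3 Left ⇒ loc=A A=soiled B=clean
t=4 Right ⇒ loc=B A=soiled B=clean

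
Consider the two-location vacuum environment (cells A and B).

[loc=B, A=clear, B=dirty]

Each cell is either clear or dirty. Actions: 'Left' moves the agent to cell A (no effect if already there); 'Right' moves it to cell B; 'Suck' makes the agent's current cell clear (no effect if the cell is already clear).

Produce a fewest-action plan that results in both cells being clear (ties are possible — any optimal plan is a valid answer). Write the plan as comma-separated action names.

Suck

[1] after Suck: loc=B A=clear B=clear
min 1: B is dirty, one Suck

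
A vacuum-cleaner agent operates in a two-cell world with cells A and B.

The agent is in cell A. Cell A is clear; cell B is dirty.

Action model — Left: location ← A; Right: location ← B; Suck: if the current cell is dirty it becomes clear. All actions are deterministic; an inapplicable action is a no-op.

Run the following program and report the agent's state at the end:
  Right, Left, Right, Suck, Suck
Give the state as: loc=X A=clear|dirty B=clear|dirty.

loc=B A=clear B=clear

[1] after Right: loc=B A=clear B=dirty
[2] after Left: loc=A A=clear B=dirty
[3] after Right: loc=B A=clear B=dirty
[4] after Suck: loc=B A=clear B=clear
[5] after Suck: loc=B A=clear B=clear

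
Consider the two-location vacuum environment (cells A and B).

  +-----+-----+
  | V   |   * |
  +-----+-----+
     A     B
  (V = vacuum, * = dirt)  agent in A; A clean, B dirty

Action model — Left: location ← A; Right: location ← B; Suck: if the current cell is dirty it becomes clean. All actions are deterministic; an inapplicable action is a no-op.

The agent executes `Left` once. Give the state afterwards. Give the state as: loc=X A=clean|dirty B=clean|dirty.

loc=A A=clean B=dirty

start: loc=A A=clean B=dirty
1. Left → loc=A A=clean B=dirty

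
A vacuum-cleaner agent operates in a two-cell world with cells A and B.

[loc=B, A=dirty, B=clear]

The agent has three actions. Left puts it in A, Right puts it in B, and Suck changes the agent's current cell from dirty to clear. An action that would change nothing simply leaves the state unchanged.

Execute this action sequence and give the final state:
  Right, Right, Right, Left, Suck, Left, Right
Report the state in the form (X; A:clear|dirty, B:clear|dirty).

Right (#1): (B; A:dirty, B:clear)
Right (#2): (B; A:dirty, B:clear)
Right (#3): (B; A:dirty, B:clear)
Left (#4): (A; A:dirty, B:clear)
Suck (#5): (A; A:clear, B:clear)
Left (#6): (A; A:clear, B:clear)
Right (#7): (B; A:clear, B:clear)

(B; A:clear, B:clear)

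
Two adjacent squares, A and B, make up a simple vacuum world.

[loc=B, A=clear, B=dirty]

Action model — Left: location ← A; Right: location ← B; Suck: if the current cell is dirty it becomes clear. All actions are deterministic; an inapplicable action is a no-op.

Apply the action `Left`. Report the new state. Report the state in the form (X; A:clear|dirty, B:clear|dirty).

start: (B; A:clear, B:dirty)
step 1/1 (Left): (A; A:clear, B:dirty)

(A; A:clear, B:dirty)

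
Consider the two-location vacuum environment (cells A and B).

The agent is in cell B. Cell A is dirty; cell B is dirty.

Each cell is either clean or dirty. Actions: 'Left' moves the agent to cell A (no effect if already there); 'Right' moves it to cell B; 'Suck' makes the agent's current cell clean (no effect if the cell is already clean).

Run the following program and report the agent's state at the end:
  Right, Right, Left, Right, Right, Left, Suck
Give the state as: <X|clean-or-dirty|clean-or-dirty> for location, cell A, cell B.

Right (#1): <B|dirty|dirty>
Right (#2): <B|dirty|dirty>
Left (#3): <A|dirty|dirty>
Right (#4): <B|dirty|dirty>
Right (#5): <B|dirty|dirty>
Left (#6): <A|dirty|dirty>
Suck (#7): <A|clean|dirty>

<A|clean|dirty>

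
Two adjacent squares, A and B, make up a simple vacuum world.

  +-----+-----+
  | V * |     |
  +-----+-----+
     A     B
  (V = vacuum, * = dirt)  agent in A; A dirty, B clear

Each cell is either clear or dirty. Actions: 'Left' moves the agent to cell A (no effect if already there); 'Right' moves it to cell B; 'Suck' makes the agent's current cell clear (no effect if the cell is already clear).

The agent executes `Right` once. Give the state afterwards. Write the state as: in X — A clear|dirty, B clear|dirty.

start: in A — A dirty, B clear
1) do Right; now in B — A dirty, B clear

in B — A dirty, B clear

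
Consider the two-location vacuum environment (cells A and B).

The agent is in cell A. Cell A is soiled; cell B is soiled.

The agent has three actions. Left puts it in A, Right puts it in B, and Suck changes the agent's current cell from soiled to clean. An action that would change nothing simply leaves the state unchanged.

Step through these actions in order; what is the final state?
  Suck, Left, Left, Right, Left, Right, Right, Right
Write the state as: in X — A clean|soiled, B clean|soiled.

step 1/8 (Suck): in A — A clean, B soiled
step 2/8 (Left): in A — A clean, B soiled
step 3/8 (Left): in A — A clean, B soiled
step 4/8 (Right): in B — A clean, B soiled
step 5/8 (Left): in A — A clean, B soiled
step 6/8 (Right): in B — A clean, B soiled
step 7/8 (Right): in B — A clean, B soiled
step 8/8 (Right): in B — A clean, B soiled

in B — A clean, B soiled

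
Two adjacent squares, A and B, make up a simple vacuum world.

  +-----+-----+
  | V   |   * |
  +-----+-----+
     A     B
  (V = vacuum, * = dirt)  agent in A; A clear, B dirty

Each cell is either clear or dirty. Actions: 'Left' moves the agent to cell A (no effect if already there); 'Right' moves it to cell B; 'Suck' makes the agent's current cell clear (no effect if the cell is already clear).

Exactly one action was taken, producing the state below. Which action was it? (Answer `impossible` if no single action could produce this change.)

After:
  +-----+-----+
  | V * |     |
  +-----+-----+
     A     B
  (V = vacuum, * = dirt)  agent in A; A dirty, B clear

impossible

try  Left: (A; A:clear, B:dirty)
try Right: (B; A:clear, B:dirty)
try  Suck: (A; A:clear, B:dirty)
no single action produces the after-state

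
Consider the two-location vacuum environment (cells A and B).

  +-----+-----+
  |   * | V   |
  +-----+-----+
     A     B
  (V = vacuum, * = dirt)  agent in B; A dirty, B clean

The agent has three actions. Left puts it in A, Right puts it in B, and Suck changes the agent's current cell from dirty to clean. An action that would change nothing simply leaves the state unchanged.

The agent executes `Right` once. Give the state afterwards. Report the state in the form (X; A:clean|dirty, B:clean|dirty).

(B; A:dirty, B:clean)

start: (B; A:dirty, B:clean)
Right (#1): (B; A:dirty, B:clean)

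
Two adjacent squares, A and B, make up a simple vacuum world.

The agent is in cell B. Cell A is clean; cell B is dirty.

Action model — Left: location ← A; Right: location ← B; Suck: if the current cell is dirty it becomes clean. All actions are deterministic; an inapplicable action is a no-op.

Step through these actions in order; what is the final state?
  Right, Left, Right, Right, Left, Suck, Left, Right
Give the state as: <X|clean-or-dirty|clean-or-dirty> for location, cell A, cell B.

<B|clean|dirty>

Right (#1): <B|clean|dirty>
Left (#2): <A|clean|dirty>
Right (#3): <B|clean|dirty>
Right (#4): <B|clean|dirty>
Left (#5): <A|clean|dirty>
Suck (#6): <A|clean|dirty>
Left (#7): <A|clean|dirty>
Right (#8): <B|clean|dirty>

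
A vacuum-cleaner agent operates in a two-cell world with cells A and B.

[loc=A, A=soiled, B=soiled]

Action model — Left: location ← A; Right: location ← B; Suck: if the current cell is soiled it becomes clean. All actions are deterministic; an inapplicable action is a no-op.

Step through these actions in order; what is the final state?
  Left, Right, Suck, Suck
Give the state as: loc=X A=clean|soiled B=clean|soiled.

loc=B A=soiled B=clean

step 1/4 (Left): loc=A A=soiled B=soiled
step 2/4 (Right): loc=B A=soiled B=soiled
step 3/4 (Suck): loc=B A=soiled B=clean
step 4/4 (Suck): loc=B A=soiled B=clean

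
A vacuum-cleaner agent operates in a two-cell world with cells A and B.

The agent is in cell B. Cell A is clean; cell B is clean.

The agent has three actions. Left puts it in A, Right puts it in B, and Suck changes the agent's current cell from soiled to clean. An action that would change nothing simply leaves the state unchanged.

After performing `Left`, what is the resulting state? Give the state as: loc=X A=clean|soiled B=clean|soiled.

loc=A A=clean B=clean

start: loc=B A=clean B=clean
[1] after Left: loc=A A=clean B=clean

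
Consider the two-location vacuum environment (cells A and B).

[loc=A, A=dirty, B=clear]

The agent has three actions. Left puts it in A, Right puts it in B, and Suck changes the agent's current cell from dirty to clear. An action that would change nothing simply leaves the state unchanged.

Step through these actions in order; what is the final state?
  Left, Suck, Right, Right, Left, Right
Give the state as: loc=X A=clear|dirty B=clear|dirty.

Left (#1): loc=A A=dirty B=clear
Suck (#2): loc=A A=clear B=clear
Right (#3): loc=B A=clear B=clear
Right (#4): loc=B A=clear B=clear
Left (#5): loc=A A=clear B=clear
Right (#6): loc=B A=clear B=clear

loc=B A=clear B=clear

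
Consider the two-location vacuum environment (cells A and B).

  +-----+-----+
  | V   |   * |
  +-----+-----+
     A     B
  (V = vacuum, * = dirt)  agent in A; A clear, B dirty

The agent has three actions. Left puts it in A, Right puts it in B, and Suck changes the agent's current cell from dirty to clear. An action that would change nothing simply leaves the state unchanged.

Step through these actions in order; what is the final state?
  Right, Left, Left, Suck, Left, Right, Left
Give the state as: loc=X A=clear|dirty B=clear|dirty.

loc=A A=clear B=dirty

[1] after Right: loc=B A=clear B=dirty
[2] after Left: loc=A A=clear B=dirty
[3] after Left: loc=A A=clear B=dirty
[4] after Suck: loc=A A=clear B=dirty
[5] after Left: loc=A A=clear B=dirty
[6] after Right: loc=B A=clear B=dirty
[7] after Left: loc=A A=clear B=dirty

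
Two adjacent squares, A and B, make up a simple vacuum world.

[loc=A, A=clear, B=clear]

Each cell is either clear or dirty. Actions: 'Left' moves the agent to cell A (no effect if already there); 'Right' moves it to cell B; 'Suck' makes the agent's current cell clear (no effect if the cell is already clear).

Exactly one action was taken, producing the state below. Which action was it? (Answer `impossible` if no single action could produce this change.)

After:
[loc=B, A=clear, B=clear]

Right

try  Left: in A — A clear, B clear
try Right: in B — A clear, B clear  ← match
try  Suck: in A — A clear, B clear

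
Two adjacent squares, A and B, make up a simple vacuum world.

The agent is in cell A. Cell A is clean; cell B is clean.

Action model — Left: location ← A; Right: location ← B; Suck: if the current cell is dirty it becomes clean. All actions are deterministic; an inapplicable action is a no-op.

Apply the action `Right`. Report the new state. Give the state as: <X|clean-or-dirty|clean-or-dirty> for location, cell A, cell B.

start: <A|clean|clean>
t=1 Right ⇒ <B|clean|clean>

<B|clean|clean>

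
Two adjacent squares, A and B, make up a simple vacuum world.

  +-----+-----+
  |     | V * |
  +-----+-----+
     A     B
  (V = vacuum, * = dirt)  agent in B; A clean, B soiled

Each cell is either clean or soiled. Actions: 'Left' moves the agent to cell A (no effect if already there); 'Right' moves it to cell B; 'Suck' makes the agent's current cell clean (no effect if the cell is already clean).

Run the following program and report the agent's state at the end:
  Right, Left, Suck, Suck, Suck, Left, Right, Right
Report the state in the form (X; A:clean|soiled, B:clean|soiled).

(B; A:clean, B:soiled)

Right (#1): (B; A:clean, B:soiled)
Left (#2): (A; A:clean, B:soiled)
Suck (#3): (A; A:clean, B:soiled)
Suck (#4): (A; A:clean, B:soiled)
Suck (#5): (A; A:clean, B:soiled)
Left (#6): (A; A:clean, B:soiled)
Right (#7): (B; A:clean, B:soiled)
Right (#8): (B; A:clean, B:soiled)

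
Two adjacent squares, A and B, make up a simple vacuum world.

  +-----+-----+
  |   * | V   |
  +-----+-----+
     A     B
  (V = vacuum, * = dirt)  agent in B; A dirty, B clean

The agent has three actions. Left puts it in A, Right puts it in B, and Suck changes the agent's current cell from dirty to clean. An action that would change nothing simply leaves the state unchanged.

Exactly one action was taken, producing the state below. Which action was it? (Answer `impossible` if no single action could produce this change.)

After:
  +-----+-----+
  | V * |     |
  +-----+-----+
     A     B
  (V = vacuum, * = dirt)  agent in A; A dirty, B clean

try  Left: <A|dirty|clean>  ← match
try Right: <B|dirty|clean>
try  Suck: <B|dirty|clean>

Left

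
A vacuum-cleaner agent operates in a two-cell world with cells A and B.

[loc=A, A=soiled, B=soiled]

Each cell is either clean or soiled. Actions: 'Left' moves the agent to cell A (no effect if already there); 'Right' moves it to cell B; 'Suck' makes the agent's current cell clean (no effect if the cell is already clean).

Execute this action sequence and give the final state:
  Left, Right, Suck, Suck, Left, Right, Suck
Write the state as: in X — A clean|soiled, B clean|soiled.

in B — A soiled, B clean

1. Left → in A — A soiled, B soiled
2. Right → in B — A soiled, B soiled
3. Suck → in B — A soiled, B clean
4. Suck → in B — A soiled, B clean
5. Left → in A — A soiled, B clean
6. Right → in B — A soiled, B clean
7. Suck → in B — A soiled, B clean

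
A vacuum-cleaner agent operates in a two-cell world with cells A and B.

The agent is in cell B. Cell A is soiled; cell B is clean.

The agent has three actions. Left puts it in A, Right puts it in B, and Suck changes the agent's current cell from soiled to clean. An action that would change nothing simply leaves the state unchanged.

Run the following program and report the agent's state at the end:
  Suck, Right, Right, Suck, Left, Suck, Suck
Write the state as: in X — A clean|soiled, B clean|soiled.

1) do Suck; now in B — A soiled, B clean
2) do Right; now in B — A soiled, B clean
3) do Right; now in B — A soiled, B clean
4) do Suck; now in B — A soiled, B clean
5) do Left; now in A — A soiled, B clean
6) do Suck; now in A — A clean, B clean
7) do Suck; now in A — A clean, B clean

in A — A clean, B clean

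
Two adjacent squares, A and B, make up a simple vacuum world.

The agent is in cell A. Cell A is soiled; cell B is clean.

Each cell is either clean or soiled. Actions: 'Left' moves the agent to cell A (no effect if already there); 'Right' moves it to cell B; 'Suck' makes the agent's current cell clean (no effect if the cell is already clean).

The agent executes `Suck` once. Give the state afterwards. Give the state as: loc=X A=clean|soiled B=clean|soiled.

loc=A A=clean B=clean

start: loc=A A=soiled B=clean
Suck (#1): loc=A A=clean B=clean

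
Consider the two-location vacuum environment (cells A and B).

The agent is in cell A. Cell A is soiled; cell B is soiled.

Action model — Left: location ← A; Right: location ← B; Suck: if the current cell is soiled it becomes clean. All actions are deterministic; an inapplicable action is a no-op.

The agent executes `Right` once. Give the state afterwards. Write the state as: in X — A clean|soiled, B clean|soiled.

in B — A soiled, B soiled

start: in A — A soiled, B soiled
Right (#1): in B — A soiled, B soiled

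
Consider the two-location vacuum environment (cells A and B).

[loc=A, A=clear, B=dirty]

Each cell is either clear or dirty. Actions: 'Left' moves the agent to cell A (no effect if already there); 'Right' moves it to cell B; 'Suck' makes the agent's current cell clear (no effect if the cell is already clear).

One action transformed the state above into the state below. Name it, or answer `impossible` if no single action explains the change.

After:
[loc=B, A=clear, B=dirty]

Right

try  Left: loc=A A=clear B=dirty
try Right: loc=B A=clear B=dirty  ← match
try  Suck: loc=A A=clear B=dirty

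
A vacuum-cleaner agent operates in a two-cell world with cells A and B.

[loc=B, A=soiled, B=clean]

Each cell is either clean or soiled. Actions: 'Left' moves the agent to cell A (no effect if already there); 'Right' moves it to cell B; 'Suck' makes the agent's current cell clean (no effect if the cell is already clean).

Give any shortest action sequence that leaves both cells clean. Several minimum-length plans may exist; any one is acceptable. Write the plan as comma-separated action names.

Left, Suck

t=1 Left ⇒ <A|soiled|clean>
t=2 Suck ⇒ <A|clean|clean>
min 2: go A then Suck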